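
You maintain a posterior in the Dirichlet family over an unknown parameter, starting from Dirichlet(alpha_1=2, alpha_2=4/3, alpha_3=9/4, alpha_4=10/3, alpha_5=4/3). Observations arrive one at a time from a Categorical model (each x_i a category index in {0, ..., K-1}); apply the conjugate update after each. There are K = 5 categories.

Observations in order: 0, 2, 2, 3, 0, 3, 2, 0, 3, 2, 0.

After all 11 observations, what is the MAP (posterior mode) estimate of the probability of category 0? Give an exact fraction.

obs 1: x=0 → posterior Dirichlet(3, 4/3, 9/4, 10/3, 4/3)
obs 2: x=2 → posterior Dirichlet(3, 4/3, 13/4, 10/3, 4/3)
obs 3: x=2 → posterior Dirichlet(3, 4/3, 17/4, 10/3, 4/3)
obs 4: x=3 → posterior Dirichlet(3, 4/3, 17/4, 13/3, 4/3)
obs 5: x=0 → posterior Dirichlet(4, 4/3, 17/4, 13/3, 4/3)
obs 6: x=3 → posterior Dirichlet(4, 4/3, 17/4, 16/3, 4/3)
obs 7: x=2 → posterior Dirichlet(4, 4/3, 21/4, 16/3, 4/3)
obs 8: x=0 → posterior Dirichlet(5, 4/3, 21/4, 16/3, 4/3)
obs 9: x=3 → posterior Dirichlet(5, 4/3, 21/4, 19/3, 4/3)
obs 10: x=2 → posterior Dirichlet(5, 4/3, 25/4, 19/3, 4/3)
obs 11: x=0 → posterior Dirichlet(6, 4/3, 25/4, 19/3, 4/3)

4/13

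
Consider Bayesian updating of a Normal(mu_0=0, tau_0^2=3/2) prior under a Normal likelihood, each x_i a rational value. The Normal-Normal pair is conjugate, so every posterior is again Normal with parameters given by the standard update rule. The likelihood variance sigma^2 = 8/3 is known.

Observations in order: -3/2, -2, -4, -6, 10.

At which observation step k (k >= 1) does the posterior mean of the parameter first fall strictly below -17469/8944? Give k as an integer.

obs 1: x=-3/2 → posterior Normal(-27/50, 24/25)
obs 2: x=-2 → posterior Normal(-63/68, 12/17)
obs 3: x=-4 → posterior Normal(-135/86, 24/43)
obs 4: x=-6 → posterior Normal(-243/104, 6/13)
obs 5: x=10 → posterior Normal(-63/122, 24/61)

k = 4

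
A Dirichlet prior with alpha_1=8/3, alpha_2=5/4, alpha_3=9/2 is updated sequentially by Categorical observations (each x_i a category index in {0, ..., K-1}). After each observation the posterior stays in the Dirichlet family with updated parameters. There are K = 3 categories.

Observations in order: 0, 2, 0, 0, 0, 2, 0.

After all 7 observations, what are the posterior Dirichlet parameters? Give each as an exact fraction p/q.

obs 1: x=0 → posterior Dirichlet(11/3, 5/4, 9/2)
obs 2: x=2 → posterior Dirichlet(11/3, 5/4, 11/2)
obs 3: x=0 → posterior Dirichlet(14/3, 5/4, 11/2)
obs 4: x=0 → posterior Dirichlet(17/3, 5/4, 11/2)
obs 5: x=0 → posterior Dirichlet(20/3, 5/4, 11/2)
obs 6: x=2 → posterior Dirichlet(20/3, 5/4, 13/2)
obs 7: x=0 → posterior Dirichlet(23/3, 5/4, 13/2)

alpha_1=23/3, alpha_2=5/4, alpha_3=13/2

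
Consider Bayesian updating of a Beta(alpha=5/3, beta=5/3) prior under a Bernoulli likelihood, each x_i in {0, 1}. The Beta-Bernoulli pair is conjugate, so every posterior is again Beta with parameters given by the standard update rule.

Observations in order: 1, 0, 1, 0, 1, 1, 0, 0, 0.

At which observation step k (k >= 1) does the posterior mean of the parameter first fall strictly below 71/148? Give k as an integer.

obs 1: x=1 → posterior Beta(8/3, 5/3)
obs 2: x=0 → posterior Beta(8/3, 8/3)
obs 3: x=1 → posterior Beta(11/3, 8/3)
obs 4: x=0 → posterior Beta(11/3, 11/3)
obs 5: x=1 → posterior Beta(14/3, 11/3)
obs 6: x=1 → posterior Beta(17/3, 11/3)
obs 7: x=0 → posterior Beta(17/3, 14/3)
obs 8: x=0 → posterior Beta(17/3, 17/3)
obs 9: x=0 → posterior Beta(17/3, 20/3)

k = 9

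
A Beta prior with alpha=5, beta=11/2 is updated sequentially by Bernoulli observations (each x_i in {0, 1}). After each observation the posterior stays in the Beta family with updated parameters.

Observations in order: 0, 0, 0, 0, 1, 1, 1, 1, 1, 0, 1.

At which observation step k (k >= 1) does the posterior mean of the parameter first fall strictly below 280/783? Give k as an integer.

k = 4

obs 1: x=0 → posterior Beta(5, 13/2)
obs 2: x=0 → posterior Beta(5, 15/2)
obs 3: x=0 → posterior Beta(5, 17/2)
obs 4: x=0 → posterior Beta(5, 19/2)
obs 5: x=1 → posterior Beta(6, 19/2)
obs 6: x=1 → posterior Beta(7, 19/2)
obs 7: x=1 → posterior Beta(8, 19/2)
obs 8: x=1 → posterior Beta(9, 19/2)
obs 9: x=1 → posterior Beta(10, 19/2)
obs 10: x=0 → posterior Beta(10, 21/2)
obs 11: x=1 → posterior Beta(11, 21/2)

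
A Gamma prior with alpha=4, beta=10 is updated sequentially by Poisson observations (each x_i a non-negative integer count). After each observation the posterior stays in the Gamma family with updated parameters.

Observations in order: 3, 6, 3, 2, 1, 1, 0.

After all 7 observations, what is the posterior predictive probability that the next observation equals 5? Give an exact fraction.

obs 1: x=3 → posterior Gamma(7, 11)
obs 2: x=6 → posterior Gamma(13, 12)
obs 3: x=3 → posterior Gamma(16, 13)
obs 4: x=2 → posterior Gamma(18, 14)
obs 5: x=1 → posterior Gamma(19, 15)
obs 6: x=1 → posterior Gamma(20, 16)
obs 7: x=0 → posterior Gamma(20, 17)

7197753821172850937173235371/1003694133789296026829803487232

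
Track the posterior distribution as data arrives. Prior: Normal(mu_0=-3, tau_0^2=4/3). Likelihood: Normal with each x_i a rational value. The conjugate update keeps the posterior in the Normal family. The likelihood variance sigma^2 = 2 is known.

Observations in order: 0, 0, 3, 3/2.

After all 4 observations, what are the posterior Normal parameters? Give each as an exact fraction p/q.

mu_0=0, tau_0^2=4/11

obs 1: x=0 → posterior Normal(-9/5, 4/5)
obs 2: x=0 → posterior Normal(-9/7, 4/7)
obs 3: x=3 → posterior Normal(-1/3, 4/9)
obs 4: x=3/2 → posterior Normal(0, 4/11)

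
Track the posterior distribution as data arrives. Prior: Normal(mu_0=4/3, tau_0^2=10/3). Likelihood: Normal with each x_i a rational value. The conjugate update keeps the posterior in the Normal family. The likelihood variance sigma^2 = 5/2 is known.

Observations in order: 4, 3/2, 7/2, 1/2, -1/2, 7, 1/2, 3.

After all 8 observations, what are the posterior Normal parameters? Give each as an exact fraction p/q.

mu_0=82/35, tau_0^2=2/7

obs 1: x=4 → posterior Normal(20/7, 10/7)
obs 2: x=3/2 → posterior Normal(26/11, 10/11)
obs 3: x=7/2 → posterior Normal(8/3, 2/3)
obs 4: x=1/2 → posterior Normal(42/19, 10/19)
obs 5: x=-1/2 → posterior Normal(40/23, 10/23)
obs 6: x=7 → posterior Normal(68/27, 10/27)
obs 7: x=1/2 → posterior Normal(70/31, 10/31)
obs 8: x=3 → posterior Normal(82/35, 2/7)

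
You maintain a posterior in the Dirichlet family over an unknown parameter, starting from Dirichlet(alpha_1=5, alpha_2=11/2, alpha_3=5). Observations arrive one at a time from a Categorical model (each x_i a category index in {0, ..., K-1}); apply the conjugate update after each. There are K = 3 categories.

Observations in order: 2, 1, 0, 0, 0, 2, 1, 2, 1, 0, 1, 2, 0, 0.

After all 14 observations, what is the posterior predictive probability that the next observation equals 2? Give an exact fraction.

obs 1: x=2 → posterior Dirichlet(5, 11/2, 6)
obs 2: x=1 → posterior Dirichlet(5, 13/2, 6)
obs 3: x=0 → posterior Dirichlet(6, 13/2, 6)
obs 4: x=0 → posterior Dirichlet(7, 13/2, 6)
obs 5: x=0 → posterior Dirichlet(8, 13/2, 6)
obs 6: x=2 → posterior Dirichlet(8, 13/2, 7)
obs 7: x=1 → posterior Dirichlet(8, 15/2, 7)
obs 8: x=2 → posterior Dirichlet(8, 15/2, 8)
obs 9: x=1 → posterior Dirichlet(8, 17/2, 8)
obs 10: x=0 → posterior Dirichlet(9, 17/2, 8)
obs 11: x=1 → posterior Dirichlet(9, 19/2, 8)
obs 12: x=2 → posterior Dirichlet(9, 19/2, 9)
obs 13: x=0 → posterior Dirichlet(10, 19/2, 9)
obs 14: x=0 → posterior Dirichlet(11, 19/2, 9)

18/59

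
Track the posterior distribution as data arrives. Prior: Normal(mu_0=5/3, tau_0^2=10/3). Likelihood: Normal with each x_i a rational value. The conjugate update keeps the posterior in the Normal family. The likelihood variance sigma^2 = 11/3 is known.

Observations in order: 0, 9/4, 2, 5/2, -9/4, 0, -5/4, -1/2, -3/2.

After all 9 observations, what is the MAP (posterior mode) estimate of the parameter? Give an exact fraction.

obs 1: x=0 → posterior Normal(55/63, 110/63)
obs 2: x=9/4 → posterior Normal(245/186, 110/93)
obs 3: x=2 → posterior Normal(365/246, 110/123)
obs 4: x=5/2 → posterior Normal(515/306, 110/153)
obs 5: x=-9/4 → posterior Normal(190/183, 110/183)
obs 6: x=0 → posterior Normal(190/213, 110/213)
obs 7: x=-5/4 → posterior Normal(305/486, 110/243)
obs 8: x=-1/2 → posterior Normal(275/546, 110/273)
obs 9: x=-3/2 → posterior Normal(185/606, 110/303)

185/606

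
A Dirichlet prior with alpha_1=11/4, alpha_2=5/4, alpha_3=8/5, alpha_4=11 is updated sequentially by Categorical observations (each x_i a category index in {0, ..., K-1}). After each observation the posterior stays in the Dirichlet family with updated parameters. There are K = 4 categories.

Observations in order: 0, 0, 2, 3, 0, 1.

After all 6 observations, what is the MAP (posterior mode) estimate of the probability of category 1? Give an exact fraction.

obs 1: x=0 → posterior Dirichlet(15/4, 5/4, 8/5, 11)
obs 2: x=0 → posterior Dirichlet(19/4, 5/4, 8/5, 11)
obs 3: x=2 → posterior Dirichlet(19/4, 5/4, 13/5, 11)
obs 4: x=3 → posterior Dirichlet(19/4, 5/4, 13/5, 12)
obs 5: x=0 → posterior Dirichlet(23/4, 5/4, 13/5, 12)
obs 6: x=1 → posterior Dirichlet(23/4, 9/4, 13/5, 12)

25/372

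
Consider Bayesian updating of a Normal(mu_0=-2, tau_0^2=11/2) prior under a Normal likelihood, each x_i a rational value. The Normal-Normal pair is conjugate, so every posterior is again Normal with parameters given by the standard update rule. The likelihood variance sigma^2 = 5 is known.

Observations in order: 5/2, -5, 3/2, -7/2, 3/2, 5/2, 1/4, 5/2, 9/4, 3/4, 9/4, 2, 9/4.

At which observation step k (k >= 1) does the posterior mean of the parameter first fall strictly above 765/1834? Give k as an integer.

k = 11

obs 1: x=5/2 → posterior Normal(5/14, 55/21)
obs 2: x=-5 → posterior Normal(-95/64, 55/32)
obs 3: x=3/2 → posterior Normal(-31/43, 55/43)
obs 4: x=-7/2 → posterior Normal(-139/108, 55/54)
obs 5: x=3/2 → posterior Normal(-53/65, 11/13)
obs 6: x=5/2 → posterior Normal(-51/152, 55/76)
obs 7: x=1/4 → posterior Normal(-91/348, 55/87)
obs 8: x=5/2 → posterior Normal(19/392, 55/98)
obs 9: x=9/4 → posterior Normal(59/218, 55/109)
obs 10: x=3/4 → posterior Normal(151/480, 11/24)
obs 11: x=9/4 → posterior Normal(125/262, 55/131)
obs 12: x=2 → posterior Normal(169/284, 55/142)
obs 13: x=9/4 → posterior Normal(437/612, 55/153)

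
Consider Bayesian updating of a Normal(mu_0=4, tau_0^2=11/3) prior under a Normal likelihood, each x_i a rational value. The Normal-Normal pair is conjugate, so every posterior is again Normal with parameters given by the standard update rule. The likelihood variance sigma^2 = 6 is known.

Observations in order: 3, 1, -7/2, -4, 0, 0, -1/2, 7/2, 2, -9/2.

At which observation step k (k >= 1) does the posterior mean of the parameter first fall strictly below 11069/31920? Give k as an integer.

k = 7

obs 1: x=3 → posterior Normal(105/29, 66/29)
obs 2: x=1 → posterior Normal(29/10, 33/20)
obs 3: x=-7/2 → posterior Normal(155/102, 22/17)
obs 4: x=-4 → posterior Normal(67/124, 33/31)
obs 5: x=0 → posterior Normal(67/146, 66/73)
obs 6: x=0 → posterior Normal(67/168, 11/14)
obs 7: x=-1/2 → posterior Normal(28/95, 66/95)
obs 8: x=7/2 → posterior Normal(133/212, 33/53)
obs 9: x=2 → posterior Normal(59/78, 22/39)
obs 10: x=-9/2 → posterior Normal(39/128, 33/64)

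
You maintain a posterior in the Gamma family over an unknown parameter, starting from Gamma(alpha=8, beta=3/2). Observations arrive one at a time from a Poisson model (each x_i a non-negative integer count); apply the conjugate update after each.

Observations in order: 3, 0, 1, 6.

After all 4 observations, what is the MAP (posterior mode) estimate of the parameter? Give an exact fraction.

obs 1: x=3 → posterior Gamma(11, 5/2)
obs 2: x=0 → posterior Gamma(11, 7/2)
obs 3: x=1 → posterior Gamma(12, 9/2)
obs 4: x=6 → posterior Gamma(18, 11/2)

34/11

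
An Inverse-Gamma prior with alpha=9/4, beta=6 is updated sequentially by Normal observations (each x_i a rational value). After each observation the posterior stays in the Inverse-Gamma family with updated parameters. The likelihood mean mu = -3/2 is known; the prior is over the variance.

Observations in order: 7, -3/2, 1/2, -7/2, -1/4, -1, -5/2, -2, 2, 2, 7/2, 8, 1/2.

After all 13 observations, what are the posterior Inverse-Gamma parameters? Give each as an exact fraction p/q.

alpha=35/4, beta=3825/32

obs 1: x=7 → posterior Inverse-Gamma(11/4, 337/8)
obs 2: x=-3/2 → posterior Inverse-Gamma(13/4, 337/8)
obs 3: x=1/2 → posterior Inverse-Gamma(15/4, 353/8)
obs 4: x=-7/2 → posterior Inverse-Gamma(17/4, 369/8)
obs 5: x=-1/4 → posterior Inverse-Gamma(19/4, 1501/32)
obs 6: x=-1 → posterior Inverse-Gamma(21/4, 1505/32)
obs 7: x=-5/2 → posterior Inverse-Gamma(23/4, 1521/32)
obs 8: x=-2 → posterior Inverse-Gamma(25/4, 1525/32)
obs 9: x=2 → posterior Inverse-Gamma(27/4, 1721/32)
obs 10: x=2 → posterior Inverse-Gamma(29/4, 1917/32)
obs 11: x=7/2 → posterior Inverse-Gamma(31/4, 2317/32)
obs 12: x=8 → posterior Inverse-Gamma(33/4, 3761/32)
obs 13: x=1/2 → posterior Inverse-Gamma(35/4, 3825/32)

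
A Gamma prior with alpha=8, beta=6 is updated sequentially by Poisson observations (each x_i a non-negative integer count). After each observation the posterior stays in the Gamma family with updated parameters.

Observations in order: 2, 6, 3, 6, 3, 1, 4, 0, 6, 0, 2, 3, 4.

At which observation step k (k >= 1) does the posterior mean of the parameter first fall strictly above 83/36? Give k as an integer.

obs 1: x=2 → posterior Gamma(10, 7)
obs 2: x=6 → posterior Gamma(16, 8)
obs 3: x=3 → posterior Gamma(19, 9)
obs 4: x=6 → posterior Gamma(25, 10)
obs 5: x=3 → posterior Gamma(28, 11)
obs 6: x=1 → posterior Gamma(29, 12)
obs 7: x=4 → posterior Gamma(33, 13)
obs 8: x=0 → posterior Gamma(33, 14)
obs 9: x=6 → posterior Gamma(39, 15)
obs 10: x=0 → posterior Gamma(39, 16)
obs 11: x=2 → posterior Gamma(41, 17)
obs 12: x=3 → posterior Gamma(44, 18)
obs 13: x=4 → posterior Gamma(48, 19)

k = 4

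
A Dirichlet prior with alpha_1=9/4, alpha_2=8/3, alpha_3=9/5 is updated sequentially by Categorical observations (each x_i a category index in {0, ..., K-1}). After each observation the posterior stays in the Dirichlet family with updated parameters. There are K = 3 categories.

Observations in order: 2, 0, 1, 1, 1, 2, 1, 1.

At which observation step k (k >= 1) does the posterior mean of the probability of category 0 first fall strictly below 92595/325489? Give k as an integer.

obs 1: x=2 → posterior Dirichlet(9/4, 8/3, 14/5)
obs 2: x=0 → posterior Dirichlet(13/4, 8/3, 14/5)
obs 3: x=1 → posterior Dirichlet(13/4, 11/3, 14/5)
obs 4: x=1 → posterior Dirichlet(13/4, 14/3, 14/5)
obs 5: x=1 → posterior Dirichlet(13/4, 17/3, 14/5)
obs 6: x=2 → posterior Dirichlet(13/4, 17/3, 19/5)
obs 7: x=1 → posterior Dirichlet(13/4, 20/3, 19/5)
obs 8: x=1 → posterior Dirichlet(13/4, 23/3, 19/5)

k = 5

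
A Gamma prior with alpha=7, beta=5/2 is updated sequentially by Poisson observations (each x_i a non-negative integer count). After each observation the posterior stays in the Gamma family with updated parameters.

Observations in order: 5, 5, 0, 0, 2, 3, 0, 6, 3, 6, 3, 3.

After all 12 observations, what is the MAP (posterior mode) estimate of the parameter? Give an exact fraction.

obs 1: x=5 → posterior Gamma(12, 7/2)
obs 2: x=5 → posterior Gamma(17, 9/2)
obs 3: x=0 → posterior Gamma(17, 11/2)
obs 4: x=0 → posterior Gamma(17, 13/2)
obs 5: x=2 → posterior Gamma(19, 15/2)
obs 6: x=3 → posterior Gamma(22, 17/2)
obs 7: x=0 → posterior Gamma(22, 19/2)
obs 8: x=6 → posterior Gamma(28, 21/2)
obs 9: x=3 → posterior Gamma(31, 23/2)
obs 10: x=6 → posterior Gamma(37, 25/2)
obs 11: x=3 → posterior Gamma(40, 27/2)
obs 12: x=3 → posterior Gamma(43, 29/2)

84/29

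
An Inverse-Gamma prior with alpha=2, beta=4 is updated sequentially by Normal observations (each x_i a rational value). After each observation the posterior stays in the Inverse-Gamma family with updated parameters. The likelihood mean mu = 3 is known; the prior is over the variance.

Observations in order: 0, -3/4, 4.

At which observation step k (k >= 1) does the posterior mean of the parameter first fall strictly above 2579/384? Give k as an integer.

obs 1: x=0 → posterior Inverse-Gamma(5/2, 17/2)
obs 2: x=-3/4 → posterior Inverse-Gamma(3, 497/32)
obs 3: x=4 → posterior Inverse-Gamma(7/2, 513/32)

k = 2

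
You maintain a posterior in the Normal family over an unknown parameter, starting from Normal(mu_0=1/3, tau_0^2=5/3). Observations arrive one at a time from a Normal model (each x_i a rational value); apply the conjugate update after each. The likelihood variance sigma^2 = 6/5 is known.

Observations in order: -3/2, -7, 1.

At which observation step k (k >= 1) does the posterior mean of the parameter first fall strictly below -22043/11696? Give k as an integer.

k = 2

obs 1: x=-3/2 → posterior Normal(-63/86, 30/43)
obs 2: x=-7 → posterior Normal(-413/136, 15/34)
obs 3: x=1 → posterior Normal(-121/62, 10/31)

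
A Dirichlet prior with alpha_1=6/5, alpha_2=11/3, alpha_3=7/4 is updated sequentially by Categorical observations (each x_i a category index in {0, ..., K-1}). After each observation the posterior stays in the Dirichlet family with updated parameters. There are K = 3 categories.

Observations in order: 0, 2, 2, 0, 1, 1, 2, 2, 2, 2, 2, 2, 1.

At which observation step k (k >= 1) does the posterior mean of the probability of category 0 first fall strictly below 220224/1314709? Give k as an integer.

k = 13

obs 1: x=0 → posterior Dirichlet(11/5, 11/3, 7/4)
obs 2: x=2 → posterior Dirichlet(11/5, 11/3, 11/4)
obs 3: x=2 → posterior Dirichlet(11/5, 11/3, 15/4)
obs 4: x=0 → posterior Dirichlet(16/5, 11/3, 15/4)
obs 5: x=1 → posterior Dirichlet(16/5, 14/3, 15/4)
obs 6: x=1 → posterior Dirichlet(16/5, 17/3, 15/4)
obs 7: x=2 → posterior Dirichlet(16/5, 17/3, 19/4)
obs 8: x=2 → posterior Dirichlet(16/5, 17/3, 23/4)
obs 9: x=2 → posterior Dirichlet(16/5, 17/3, 27/4)
obs 10: x=2 → posterior Dirichlet(16/5, 17/3, 31/4)
obs 11: x=2 → posterior Dirichlet(16/5, 17/3, 35/4)
obs 12: x=2 → posterior Dirichlet(16/5, 17/3, 39/4)
obs 13: x=1 → posterior Dirichlet(16/5, 20/3, 39/4)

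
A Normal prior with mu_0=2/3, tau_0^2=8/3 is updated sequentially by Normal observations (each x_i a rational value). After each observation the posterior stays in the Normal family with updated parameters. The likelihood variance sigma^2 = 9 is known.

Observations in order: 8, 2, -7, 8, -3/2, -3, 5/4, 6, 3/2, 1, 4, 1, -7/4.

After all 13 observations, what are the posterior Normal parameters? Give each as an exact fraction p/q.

obs 1: x=8 → posterior Normal(82/35, 72/35)
obs 2: x=2 → posterior Normal(98/43, 72/43)
obs 3: x=-7 → posterior Normal(14/17, 24/17)
obs 4: x=8 → posterior Normal(106/59, 72/59)
obs 5: x=-3/2 → posterior Normal(94/67, 72/67)
obs 6: x=-3 → posterior Normal(14/15, 24/25)
obs 7: x=5/4 → posterior Normal(80/83, 72/83)
obs 8: x=6 → posterior Normal(128/91, 72/91)
obs 9: x=3/2 → posterior Normal(140/99, 8/11)
obs 10: x=1 → posterior Normal(148/107, 72/107)
obs 11: x=4 → posterior Normal(36/23, 72/115)
obs 12: x=1 → posterior Normal(188/123, 24/41)
obs 13: x=-7/4 → posterior Normal(174/131, 72/131)

mu_0=174/131, tau_0^2=72/131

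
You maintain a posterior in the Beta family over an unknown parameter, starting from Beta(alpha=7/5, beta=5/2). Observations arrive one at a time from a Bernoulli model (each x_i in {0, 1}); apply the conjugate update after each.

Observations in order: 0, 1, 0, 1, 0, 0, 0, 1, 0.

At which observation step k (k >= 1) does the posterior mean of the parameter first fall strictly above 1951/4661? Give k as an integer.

obs 1: x=0 → posterior Beta(7/5, 7/2)
obs 2: x=1 → posterior Beta(12/5, 7/2)
obs 3: x=0 → posterior Beta(12/5, 9/2)
obs 4: x=1 → posterior Beta(17/5, 9/2)
obs 5: x=0 → posterior Beta(17/5, 11/2)
obs 6: x=0 → posterior Beta(17/5, 13/2)
obs 7: x=0 → posterior Beta(17/5, 15/2)
obs 8: x=1 → posterior Beta(22/5, 15/2)
obs 9: x=0 → posterior Beta(22/5, 17/2)

k = 4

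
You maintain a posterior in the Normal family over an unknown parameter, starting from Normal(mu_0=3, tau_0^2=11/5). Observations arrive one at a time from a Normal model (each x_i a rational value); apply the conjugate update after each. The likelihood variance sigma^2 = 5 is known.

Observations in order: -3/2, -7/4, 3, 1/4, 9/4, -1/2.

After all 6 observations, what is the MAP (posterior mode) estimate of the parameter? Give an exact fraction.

29/28

obs 1: x=-3/2 → posterior Normal(13/8, 55/36)
obs 2: x=-7/4 → posterior Normal(157/188, 55/47)
obs 3: x=3 → posterior Normal(289/232, 55/58)
obs 4: x=1/4 → posterior Normal(25/23, 55/69)
obs 5: x=9/4 → posterior Normal(399/320, 11/16)
obs 6: x=-1/2 → posterior Normal(29/28, 55/91)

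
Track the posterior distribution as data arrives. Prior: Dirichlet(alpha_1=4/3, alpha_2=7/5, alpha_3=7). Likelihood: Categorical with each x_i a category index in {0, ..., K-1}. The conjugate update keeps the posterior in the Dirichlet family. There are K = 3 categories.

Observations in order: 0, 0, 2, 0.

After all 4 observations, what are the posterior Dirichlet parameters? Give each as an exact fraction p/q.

alpha_1=13/3, alpha_2=7/5, alpha_3=8

obs 1: x=0 → posterior Dirichlet(7/3, 7/5, 7)
obs 2: x=0 → posterior Dirichlet(10/3, 7/5, 7)
obs 3: x=2 → posterior Dirichlet(10/3, 7/5, 8)
obs 4: x=0 → posterior Dirichlet(13/3, 7/5, 8)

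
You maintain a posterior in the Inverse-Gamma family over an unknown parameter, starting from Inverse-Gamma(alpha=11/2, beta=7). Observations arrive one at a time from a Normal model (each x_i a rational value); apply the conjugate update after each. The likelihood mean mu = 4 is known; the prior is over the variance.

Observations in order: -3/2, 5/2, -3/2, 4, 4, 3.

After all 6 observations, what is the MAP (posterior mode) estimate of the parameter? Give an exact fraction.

obs 1: x=-3/2 → posterior Inverse-Gamma(6, 177/8)
obs 2: x=5/2 → posterior Inverse-Gamma(13/2, 93/4)
obs 3: x=-3/2 → posterior Inverse-Gamma(7, 307/8)
obs 4: x=4 → posterior Inverse-Gamma(15/2, 307/8)
obs 5: x=4 → posterior Inverse-Gamma(8, 307/8)
obs 6: x=3 → posterior Inverse-Gamma(17/2, 311/8)

311/76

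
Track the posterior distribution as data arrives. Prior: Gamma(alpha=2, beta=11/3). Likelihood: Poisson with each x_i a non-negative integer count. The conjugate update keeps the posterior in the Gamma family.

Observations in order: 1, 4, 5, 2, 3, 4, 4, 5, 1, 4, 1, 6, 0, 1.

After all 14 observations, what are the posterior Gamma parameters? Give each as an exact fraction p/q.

alpha=43, beta=53/3

obs 1: x=1 → posterior Gamma(3, 14/3)
obs 2: x=4 → posterior Gamma(7, 17/3)
obs 3: x=5 → posterior Gamma(12, 20/3)
obs 4: x=2 → posterior Gamma(14, 23/3)
obs 5: x=3 → posterior Gamma(17, 26/3)
obs 6: x=4 → posterior Gamma(21, 29/3)
obs 7: x=4 → posterior Gamma(25, 32/3)
obs 8: x=5 → posterior Gamma(30, 35/3)
obs 9: x=1 → posterior Gamma(31, 38/3)
obs 10: x=4 → posterior Gamma(35, 41/3)
obs 11: x=1 → posterior Gamma(36, 44/3)
obs 12: x=6 → posterior Gamma(42, 47/3)
obs 13: x=0 → posterior Gamma(42, 50/3)
obs 14: x=1 → posterior Gamma(43, 53/3)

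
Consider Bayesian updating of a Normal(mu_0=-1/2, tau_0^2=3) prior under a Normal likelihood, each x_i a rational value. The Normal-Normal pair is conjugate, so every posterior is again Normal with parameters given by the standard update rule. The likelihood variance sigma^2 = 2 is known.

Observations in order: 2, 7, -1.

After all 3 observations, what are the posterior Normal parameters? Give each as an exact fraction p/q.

mu_0=23/11, tau_0^2=6/11

obs 1: x=2 → posterior Normal(1, 6/5)
obs 2: x=7 → posterior Normal(13/4, 3/4)
obs 3: x=-1 → posterior Normal(23/11, 6/11)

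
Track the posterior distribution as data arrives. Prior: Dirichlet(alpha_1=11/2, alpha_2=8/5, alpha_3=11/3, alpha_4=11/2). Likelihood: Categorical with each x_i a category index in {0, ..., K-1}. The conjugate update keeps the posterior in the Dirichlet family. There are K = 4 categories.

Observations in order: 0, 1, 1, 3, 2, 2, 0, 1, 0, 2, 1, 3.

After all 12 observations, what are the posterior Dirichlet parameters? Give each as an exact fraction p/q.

obs 1: x=0 → posterior Dirichlet(13/2, 8/5, 11/3, 11/2)
obs 2: x=1 → posterior Dirichlet(13/2, 13/5, 11/3, 11/2)
obs 3: x=1 → posterior Dirichlet(13/2, 18/5, 11/3, 11/2)
obs 4: x=3 → posterior Dirichlet(13/2, 18/5, 11/3, 13/2)
obs 5: x=2 → posterior Dirichlet(13/2, 18/5, 14/3, 13/2)
obs 6: x=2 → posterior Dirichlet(13/2, 18/5, 17/3, 13/2)
obs 7: x=0 → posterior Dirichlet(15/2, 18/5, 17/3, 13/2)
obs 8: x=1 → posterior Dirichlet(15/2, 23/5, 17/3, 13/2)
obs 9: x=0 → posterior Dirichlet(17/2, 23/5, 17/3, 13/2)
obs 10: x=2 → posterior Dirichlet(17/2, 23/5, 20/3, 13/2)
obs 11: x=1 → posterior Dirichlet(17/2, 28/5, 20/3, 13/2)
obs 12: x=3 → posterior Dirichlet(17/2, 28/5, 20/3, 15/2)

alpha_1=17/2, alpha_2=28/5, alpha_3=20/3, alpha_4=15/2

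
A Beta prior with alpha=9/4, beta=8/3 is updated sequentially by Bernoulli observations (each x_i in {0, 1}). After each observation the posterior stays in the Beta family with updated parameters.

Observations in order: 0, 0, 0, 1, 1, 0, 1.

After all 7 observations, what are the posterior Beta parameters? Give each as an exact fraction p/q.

obs 1: x=0 → posterior Beta(9/4, 11/3)
obs 2: x=0 → posterior Beta(9/4, 14/3)
obs 3: x=0 → posterior Beta(9/4, 17/3)
obs 4: x=1 → posterior Beta(13/4, 17/3)
obs 5: x=1 → posterior Beta(17/4, 17/3)
obs 6: x=0 → posterior Beta(17/4, 20/3)
obs 7: x=1 → posterior Beta(21/4, 20/3)

alpha=21/4, beta=20/3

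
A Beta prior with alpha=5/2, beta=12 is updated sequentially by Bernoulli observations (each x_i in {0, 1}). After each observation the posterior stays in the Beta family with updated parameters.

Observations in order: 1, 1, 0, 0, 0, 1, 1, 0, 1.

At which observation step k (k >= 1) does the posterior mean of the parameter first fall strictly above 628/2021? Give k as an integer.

obs 1: x=1 → posterior Beta(7/2, 12)
obs 2: x=1 → posterior Beta(9/2, 12)
obs 3: x=0 → posterior Beta(9/2, 13)
obs 4: x=0 → posterior Beta(9/2, 14)
obs 5: x=0 → posterior Beta(9/2, 15)
obs 6: x=1 → posterior Beta(11/2, 15)
obs 7: x=1 → posterior Beta(13/2, 15)
obs 8: x=0 → posterior Beta(13/2, 16)
obs 9: x=1 → posterior Beta(15/2, 16)

k = 9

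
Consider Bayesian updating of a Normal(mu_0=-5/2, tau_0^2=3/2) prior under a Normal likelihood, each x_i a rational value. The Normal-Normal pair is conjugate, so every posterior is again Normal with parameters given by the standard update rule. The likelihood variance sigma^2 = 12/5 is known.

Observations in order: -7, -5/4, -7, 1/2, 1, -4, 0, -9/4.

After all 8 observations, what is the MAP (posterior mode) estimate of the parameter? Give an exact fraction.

-5/2

obs 1: x=-7 → posterior Normal(-55/13, 12/13)
obs 2: x=-5/4 → posterior Normal(-245/72, 2/3)
obs 3: x=-7 → posterior Normal(-385/92, 12/23)
obs 4: x=1/2 → posterior Normal(-375/112, 3/7)
obs 5: x=1 → posterior Normal(-355/132, 4/11)
obs 6: x=-4 → posterior Normal(-435/152, 6/19)
obs 7: x=0 → posterior Normal(-435/172, 12/43)
obs 8: x=-9/4 → posterior Normal(-5/2, 1/4)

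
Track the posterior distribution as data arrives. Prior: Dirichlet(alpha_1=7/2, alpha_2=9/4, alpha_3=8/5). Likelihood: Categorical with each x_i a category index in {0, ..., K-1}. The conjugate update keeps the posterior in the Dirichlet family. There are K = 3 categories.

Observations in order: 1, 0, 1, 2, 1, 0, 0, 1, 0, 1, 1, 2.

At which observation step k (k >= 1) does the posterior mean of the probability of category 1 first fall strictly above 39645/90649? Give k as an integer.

obs 1: x=1 → posterior Dirichlet(7/2, 13/4, 8/5)
obs 2: x=0 → posterior Dirichlet(9/2, 13/4, 8/5)
obs 3: x=1 → posterior Dirichlet(9/2, 17/4, 8/5)
obs 4: x=2 → posterior Dirichlet(9/2, 17/4, 13/5)
obs 5: x=1 → posterior Dirichlet(9/2, 21/4, 13/5)
obs 6: x=0 → posterior Dirichlet(11/2, 21/4, 13/5)
obs 7: x=0 → posterior Dirichlet(13/2, 21/4, 13/5)
obs 8: x=1 → posterior Dirichlet(13/2, 25/4, 13/5)
obs 9: x=0 → posterior Dirichlet(15/2, 25/4, 13/5)
obs 10: x=1 → posterior Dirichlet(15/2, 29/4, 13/5)
obs 11: x=1 → posterior Dirichlet(15/2, 33/4, 13/5)
obs 12: x=2 → posterior Dirichlet(15/2, 33/4, 18/5)

k = 11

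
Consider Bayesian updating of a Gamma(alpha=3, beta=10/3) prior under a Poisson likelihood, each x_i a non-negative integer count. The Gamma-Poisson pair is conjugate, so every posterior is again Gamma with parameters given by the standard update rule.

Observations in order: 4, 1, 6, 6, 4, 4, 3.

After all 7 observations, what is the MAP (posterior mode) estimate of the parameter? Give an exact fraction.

90/31

obs 1: x=4 → posterior Gamma(7, 13/3)
obs 2: x=1 → posterior Gamma(8, 16/3)
obs 3: x=6 → posterior Gamma(14, 19/3)
obs 4: x=6 → posterior Gamma(20, 22/3)
obs 5: x=4 → posterior Gamma(24, 25/3)
obs 6: x=4 → posterior Gamma(28, 28/3)
obs 7: x=3 → posterior Gamma(31, 31/3)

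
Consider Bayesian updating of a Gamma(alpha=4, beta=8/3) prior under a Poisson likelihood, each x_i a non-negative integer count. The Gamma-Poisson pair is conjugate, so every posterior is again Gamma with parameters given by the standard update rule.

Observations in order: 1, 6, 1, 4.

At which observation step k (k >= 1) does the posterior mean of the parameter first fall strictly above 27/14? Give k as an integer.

obs 1: x=1 → posterior Gamma(5, 11/3)
obs 2: x=6 → posterior Gamma(11, 14/3)
obs 3: x=1 → posterior Gamma(12, 17/3)
obs 4: x=4 → posterior Gamma(16, 20/3)

k = 2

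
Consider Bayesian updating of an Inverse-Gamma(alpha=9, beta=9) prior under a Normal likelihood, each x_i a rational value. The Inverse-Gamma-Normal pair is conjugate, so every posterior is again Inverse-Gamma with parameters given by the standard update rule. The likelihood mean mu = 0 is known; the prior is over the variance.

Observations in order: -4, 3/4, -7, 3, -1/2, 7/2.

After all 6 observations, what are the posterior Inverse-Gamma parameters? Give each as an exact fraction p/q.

alpha=12, beta=1681/32

obs 1: x=-4 → posterior Inverse-Gamma(19/2, 17)
obs 2: x=3/4 → posterior Inverse-Gamma(10, 553/32)
obs 3: x=-7 → posterior Inverse-Gamma(21/2, 1337/32)
obs 4: x=3 → posterior Inverse-Gamma(11, 1481/32)
obs 5: x=-1/2 → posterior Inverse-Gamma(23/2, 1485/32)
obs 6: x=7/2 → posterior Inverse-Gamma(12, 1681/32)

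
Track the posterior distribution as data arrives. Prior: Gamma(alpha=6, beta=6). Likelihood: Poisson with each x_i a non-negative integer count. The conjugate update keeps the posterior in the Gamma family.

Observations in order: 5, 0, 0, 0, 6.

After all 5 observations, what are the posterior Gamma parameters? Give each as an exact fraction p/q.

obs 1: x=5 → posterior Gamma(11, 7)
obs 2: x=0 → posterior Gamma(11, 8)
obs 3: x=0 → posterior Gamma(11, 9)
obs 4: x=0 → posterior Gamma(11, 10)
obs 5: x=6 → posterior Gamma(17, 11)

alpha=17, beta=11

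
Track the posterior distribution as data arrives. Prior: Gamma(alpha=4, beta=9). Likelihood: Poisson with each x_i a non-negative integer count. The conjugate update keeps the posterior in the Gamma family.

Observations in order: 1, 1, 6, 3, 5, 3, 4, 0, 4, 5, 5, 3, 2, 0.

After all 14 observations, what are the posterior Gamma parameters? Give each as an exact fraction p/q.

obs 1: x=1 → posterior Gamma(5, 10)
obs 2: x=1 → posterior Gamma(6, 11)
obs 3: x=6 → posterior Gamma(12, 12)
obs 4: x=3 → posterior Gamma(15, 13)
obs 5: x=5 → posterior Gamma(20, 14)
obs 6: x=3 → posterior Gamma(23, 15)
obs 7: x=4 → posterior Gamma(27, 16)
obs 8: x=0 → posterior Gamma(27, 17)
obs 9: x=4 → posterior Gamma(31, 18)
obs 10: x=5 → posterior Gamma(36, 19)
obs 11: x=5 → posterior Gamma(41, 20)
obs 12: x=3 → posterior Gamma(44, 21)
obs 13: x=2 → posterior Gamma(46, 22)
obs 14: x=0 → posterior Gamma(46, 23)

alpha=46, beta=23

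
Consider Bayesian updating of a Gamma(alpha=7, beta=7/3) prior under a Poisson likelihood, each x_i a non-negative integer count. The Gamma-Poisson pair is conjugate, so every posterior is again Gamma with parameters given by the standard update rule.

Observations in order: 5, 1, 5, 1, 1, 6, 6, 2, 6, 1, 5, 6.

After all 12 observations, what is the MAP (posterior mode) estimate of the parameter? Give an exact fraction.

153/43

obs 1: x=5 → posterior Gamma(12, 10/3)
obs 2: x=1 → posterior Gamma(13, 13/3)
obs 3: x=5 → posterior Gamma(18, 16/3)
obs 4: x=1 → posterior Gamma(19, 19/3)
obs 5: x=1 → posterior Gamma(20, 22/3)
obs 6: x=6 → posterior Gamma(26, 25/3)
obs 7: x=6 → posterior Gamma(32, 28/3)
obs 8: x=2 → posterior Gamma(34, 31/3)
obs 9: x=6 → posterior Gamma(40, 34/3)
obs 10: x=1 → posterior Gamma(41, 37/3)
obs 11: x=5 → posterior Gamma(46, 40/3)
obs 12: x=6 → posterior Gamma(52, 43/3)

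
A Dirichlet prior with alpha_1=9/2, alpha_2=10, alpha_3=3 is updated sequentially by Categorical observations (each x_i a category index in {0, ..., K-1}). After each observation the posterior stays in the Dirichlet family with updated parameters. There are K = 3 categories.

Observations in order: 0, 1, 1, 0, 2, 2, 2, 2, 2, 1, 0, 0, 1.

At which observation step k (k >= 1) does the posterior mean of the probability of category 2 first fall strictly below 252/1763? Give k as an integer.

obs 1: x=0 → posterior Dirichlet(11/2, 10, 3)
obs 2: x=1 → posterior Dirichlet(11/2, 11, 3)
obs 3: x=1 → posterior Dirichlet(11/2, 12, 3)
obs 4: x=0 → posterior Dirichlet(13/2, 12, 3)
obs 5: x=2 → posterior Dirichlet(13/2, 12, 4)
obs 6: x=2 → posterior Dirichlet(13/2, 12, 5)
obs 7: x=2 → posterior Dirichlet(13/2, 12, 6)
obs 8: x=2 → posterior Dirichlet(13/2, 12, 7)
obs 9: x=2 → posterior Dirichlet(13/2, 12, 8)
obs 10: x=1 → posterior Dirichlet(13/2, 13, 8)
obs 11: x=0 → posterior Dirichlet(15/2, 13, 8)
obs 12: x=0 → posterior Dirichlet(17/2, 13, 8)
obs 13: x=1 → posterior Dirichlet(17/2, 14, 8)

k = 4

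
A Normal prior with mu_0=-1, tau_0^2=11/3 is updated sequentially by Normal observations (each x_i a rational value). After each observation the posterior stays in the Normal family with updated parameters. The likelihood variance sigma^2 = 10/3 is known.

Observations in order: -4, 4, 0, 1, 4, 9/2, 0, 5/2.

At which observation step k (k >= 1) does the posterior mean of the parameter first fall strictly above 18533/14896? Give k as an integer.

obs 1: x=-4 → posterior Normal(-18/7, 110/63)
obs 2: x=4 → posterior Normal(-5/16, 55/48)
obs 3: x=0 → posterior Normal(-10/43, 110/129)
obs 4: x=1 → posterior Normal(1/54, 55/81)
obs 5: x=4 → posterior Normal(9/13, 22/39)
obs 6: x=9/2 → posterior Normal(189/152, 55/114)
obs 7: x=0 → posterior Normal(63/58, 110/261)
obs 8: x=5/2 → posterior Normal(61/49, 55/147)

k = 8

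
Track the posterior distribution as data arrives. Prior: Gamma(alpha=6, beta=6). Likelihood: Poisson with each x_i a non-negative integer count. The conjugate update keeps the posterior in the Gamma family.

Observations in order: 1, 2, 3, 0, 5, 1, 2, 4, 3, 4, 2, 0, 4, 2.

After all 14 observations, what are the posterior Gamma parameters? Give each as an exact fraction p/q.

alpha=39, beta=20

obs 1: x=1 → posterior Gamma(7, 7)
obs 2: x=2 → posterior Gamma(9, 8)
obs 3: x=3 → posterior Gamma(12, 9)
obs 4: x=0 → posterior Gamma(12, 10)
obs 5: x=5 → posterior Gamma(17, 11)
obs 6: x=1 → posterior Gamma(18, 12)
obs 7: x=2 → posterior Gamma(20, 13)
obs 8: x=4 → posterior Gamma(24, 14)
obs 9: x=3 → posterior Gamma(27, 15)
obs 10: x=4 → posterior Gamma(31, 16)
obs 11: x=2 → posterior Gamma(33, 17)
obs 12: x=0 → posterior Gamma(33, 18)
obs 13: x=4 → posterior Gamma(37, 19)
obs 14: x=2 → posterior Gamma(39, 20)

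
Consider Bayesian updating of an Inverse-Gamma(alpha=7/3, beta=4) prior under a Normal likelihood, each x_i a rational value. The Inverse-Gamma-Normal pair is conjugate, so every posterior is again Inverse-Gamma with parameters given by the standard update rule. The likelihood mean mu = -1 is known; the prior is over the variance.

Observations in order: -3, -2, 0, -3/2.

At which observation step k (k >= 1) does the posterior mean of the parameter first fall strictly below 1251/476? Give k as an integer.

k = 3

obs 1: x=-3 → posterior Inverse-Gamma(17/6, 6)
obs 2: x=-2 → posterior Inverse-Gamma(10/3, 13/2)
obs 3: x=0 → posterior Inverse-Gamma(23/6, 7)
obs 4: x=-3/2 → posterior Inverse-Gamma(13/3, 57/8)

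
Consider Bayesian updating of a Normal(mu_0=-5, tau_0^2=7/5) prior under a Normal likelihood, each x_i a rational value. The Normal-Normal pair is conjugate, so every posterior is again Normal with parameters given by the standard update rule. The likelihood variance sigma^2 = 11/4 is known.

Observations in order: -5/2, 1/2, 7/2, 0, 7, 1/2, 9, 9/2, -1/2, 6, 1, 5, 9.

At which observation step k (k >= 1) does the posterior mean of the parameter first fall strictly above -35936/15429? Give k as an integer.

obs 1: x=-5/2 → posterior Normal(-345/83, 77/83)
obs 2: x=1/2 → posterior Normal(-331/111, 77/111)
obs 3: x=7/2 → posterior Normal(-233/139, 77/139)
obs 4: x=0 → posterior Normal(-233/167, 77/167)
obs 5: x=7 → posterior Normal(-37/195, 77/195)
obs 6: x=1/2 → posterior Normal(-23/223, 77/223)
obs 7: x=9 → posterior Normal(229/251, 77/251)
obs 8: x=9/2 → posterior Normal(355/279, 77/279)
obs 9: x=-1/2 → posterior Normal(341/307, 77/307)
obs 10: x=6 → posterior Normal(509/335, 77/335)
obs 11: x=1 → posterior Normal(179/121, 7/33)
obs 12: x=5 → posterior Normal(677/391, 77/391)
obs 13: x=9 → posterior Normal(929/419, 77/419)

k = 3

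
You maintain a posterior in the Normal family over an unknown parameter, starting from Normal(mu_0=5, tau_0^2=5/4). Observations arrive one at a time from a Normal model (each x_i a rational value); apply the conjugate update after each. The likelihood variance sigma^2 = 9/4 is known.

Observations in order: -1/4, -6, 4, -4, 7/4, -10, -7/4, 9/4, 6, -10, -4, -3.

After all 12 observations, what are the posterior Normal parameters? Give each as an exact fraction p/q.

mu_0=-80/69, tau_0^2=15/92

obs 1: x=-1/4 → posterior Normal(25/8, 45/56)
obs 2: x=-6 → posterior Normal(55/76, 45/76)
obs 3: x=4 → posterior Normal(45/32, 15/32)
obs 4: x=-4 → posterior Normal(55/116, 45/116)
obs 5: x=7/4 → posterior Normal(45/68, 45/136)
obs 6: x=-10 → posterior Normal(-55/78, 15/52)
obs 7: x=-7/4 → posterior Normal(-145/176, 45/176)
obs 8: x=9/4 → posterior Normal(-25/49, 45/196)
obs 9: x=6 → posterior Normal(5/54, 5/24)
obs 10: x=-10 → posterior Normal(-45/59, 45/236)
obs 11: x=-4 → posterior Normal(-65/64, 45/256)
obs 12: x=-3 → posterior Normal(-80/69, 15/92)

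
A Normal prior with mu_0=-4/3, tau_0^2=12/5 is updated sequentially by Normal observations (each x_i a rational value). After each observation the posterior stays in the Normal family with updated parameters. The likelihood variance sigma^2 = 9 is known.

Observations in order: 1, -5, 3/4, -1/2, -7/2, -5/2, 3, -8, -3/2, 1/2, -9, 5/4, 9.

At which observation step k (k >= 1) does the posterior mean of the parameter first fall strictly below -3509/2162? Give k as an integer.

obs 1: x=1 → posterior Normal(-16/19, 36/19)
obs 2: x=-5 → posterior Normal(-36/23, 36/23)
obs 3: x=3/4 → posterior Normal(-11/9, 4/3)
obs 4: x=-1/2 → posterior Normal(-35/31, 36/31)
obs 5: x=-7/2 → posterior Normal(-7/5, 36/35)
obs 6: x=-5/2 → posterior Normal(-59/39, 12/13)
obs 7: x=3 → posterior Normal(-47/43, 36/43)
obs 8: x=-8 → posterior Normal(-79/47, 36/47)
obs 9: x=-3/2 → posterior Normal(-5/3, 12/17)
obs 10: x=1/2 → posterior Normal(-83/55, 36/55)
obs 11: x=-9 → posterior Normal(-119/59, 36/59)
obs 12: x=5/4 → posterior Normal(-38/21, 4/7)
obs 13: x=9 → posterior Normal(-78/67, 36/67)

k = 8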